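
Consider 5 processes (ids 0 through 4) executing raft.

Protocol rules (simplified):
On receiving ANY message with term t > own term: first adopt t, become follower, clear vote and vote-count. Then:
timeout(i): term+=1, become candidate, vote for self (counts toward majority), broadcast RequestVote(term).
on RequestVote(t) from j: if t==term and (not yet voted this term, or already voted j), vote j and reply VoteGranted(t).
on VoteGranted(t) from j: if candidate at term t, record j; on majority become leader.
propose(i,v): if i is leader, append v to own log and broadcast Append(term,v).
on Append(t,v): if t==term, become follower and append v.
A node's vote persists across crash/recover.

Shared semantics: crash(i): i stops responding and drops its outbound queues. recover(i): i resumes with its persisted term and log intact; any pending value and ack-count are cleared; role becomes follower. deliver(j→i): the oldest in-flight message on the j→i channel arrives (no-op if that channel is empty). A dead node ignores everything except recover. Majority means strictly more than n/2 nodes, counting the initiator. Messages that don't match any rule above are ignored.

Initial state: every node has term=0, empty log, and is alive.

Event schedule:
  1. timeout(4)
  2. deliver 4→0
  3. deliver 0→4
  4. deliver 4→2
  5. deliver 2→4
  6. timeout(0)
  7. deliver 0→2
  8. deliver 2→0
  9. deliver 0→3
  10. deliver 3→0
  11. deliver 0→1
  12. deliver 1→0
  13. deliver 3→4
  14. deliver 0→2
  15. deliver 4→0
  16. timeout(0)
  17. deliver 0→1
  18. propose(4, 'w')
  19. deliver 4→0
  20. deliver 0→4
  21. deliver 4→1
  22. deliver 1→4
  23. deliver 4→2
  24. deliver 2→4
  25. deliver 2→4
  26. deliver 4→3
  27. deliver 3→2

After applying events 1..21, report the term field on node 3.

after 1 — timeout(4): n4:cand/t1/[-]
after 2 — deliver 4→0: n0:foll/t1/[-]
after 3 — deliver 0→4: ·
after 4 — deliver 4→2: n2:foll/t1/[-]
after 5 — deliver 2→4: n4:lead/t1/[-]
after 6 — timeout(0): n0:cand/t2/[-]
after 7 — deliver 0→2: n2:foll/t2/[-]
after 8 — deliver 2→0: ·
after 9 — deliver 0→3: n3:foll/t2/[-]
after 10 — deliver 3→0: n0:lead/t2/[-]
after 11 — deliver 0→1: n1:foll/t2/[-]
after 12 — deliver 1→0: ·
after 13 — deliver 3→4: ·
after 14 — deliver 0→2: ·
after 15 — deliver 4→0: ·
after 16 — timeout(0): n0:cand/t3/[-]
after 17 — deliver 0→1: n1:foll/t3/[-]
after 18 — propose(4,'w'): n4:lead/t1/[w]
after 19 — deliver 4→0: ·
after 20 — deliver 0→4: n4:foll/t2/[w]
after 21 — deliver 4→1: ·

2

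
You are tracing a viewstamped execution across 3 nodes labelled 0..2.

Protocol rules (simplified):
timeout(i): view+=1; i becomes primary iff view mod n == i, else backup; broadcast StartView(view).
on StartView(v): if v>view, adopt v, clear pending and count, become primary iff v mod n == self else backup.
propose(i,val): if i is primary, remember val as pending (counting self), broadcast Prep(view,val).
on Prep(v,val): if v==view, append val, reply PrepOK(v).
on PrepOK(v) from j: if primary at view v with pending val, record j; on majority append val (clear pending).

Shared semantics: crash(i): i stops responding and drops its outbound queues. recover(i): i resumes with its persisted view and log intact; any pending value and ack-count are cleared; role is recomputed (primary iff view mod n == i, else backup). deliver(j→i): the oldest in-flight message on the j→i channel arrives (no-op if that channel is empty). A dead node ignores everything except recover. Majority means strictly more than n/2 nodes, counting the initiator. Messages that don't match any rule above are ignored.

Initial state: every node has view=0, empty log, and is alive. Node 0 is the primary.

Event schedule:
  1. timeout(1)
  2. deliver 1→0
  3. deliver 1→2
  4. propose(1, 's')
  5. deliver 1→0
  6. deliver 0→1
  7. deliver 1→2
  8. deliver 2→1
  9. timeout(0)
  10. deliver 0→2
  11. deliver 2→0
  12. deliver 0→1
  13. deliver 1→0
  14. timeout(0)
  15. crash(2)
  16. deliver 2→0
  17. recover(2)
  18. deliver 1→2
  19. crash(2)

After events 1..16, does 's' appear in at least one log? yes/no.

[1] timeout(1) → N1(prim v1 [-])
[2] deliver 1→0 → N0(back v1 [-])
[3] deliver 1→2 → N2(back v1 [-])
[4] propose(1,'s') → ∅
[5] deliver 1→0 → N0(back v1 [s])
[6] deliver 0→1 → N1(prim v1 [s])
[7] deliver 1→2 → N2(back v1 [s])
[8] deliver 2→1 → ∅
[9] timeout(0) → N0(back v2 [s])
[10] deliver 0→2 → N2(prim v2 [s])
[11] deliver 2→0 → ∅
[12] deliver 0→1 → N1(back v2 [s])
[13] deliver 1→0 → ∅
[14] timeout(0) → N0(prim v3 [s])
[15] crash(2) → N2(✗prim v2 [s])
[16] deliver 2→0 → ∅

yes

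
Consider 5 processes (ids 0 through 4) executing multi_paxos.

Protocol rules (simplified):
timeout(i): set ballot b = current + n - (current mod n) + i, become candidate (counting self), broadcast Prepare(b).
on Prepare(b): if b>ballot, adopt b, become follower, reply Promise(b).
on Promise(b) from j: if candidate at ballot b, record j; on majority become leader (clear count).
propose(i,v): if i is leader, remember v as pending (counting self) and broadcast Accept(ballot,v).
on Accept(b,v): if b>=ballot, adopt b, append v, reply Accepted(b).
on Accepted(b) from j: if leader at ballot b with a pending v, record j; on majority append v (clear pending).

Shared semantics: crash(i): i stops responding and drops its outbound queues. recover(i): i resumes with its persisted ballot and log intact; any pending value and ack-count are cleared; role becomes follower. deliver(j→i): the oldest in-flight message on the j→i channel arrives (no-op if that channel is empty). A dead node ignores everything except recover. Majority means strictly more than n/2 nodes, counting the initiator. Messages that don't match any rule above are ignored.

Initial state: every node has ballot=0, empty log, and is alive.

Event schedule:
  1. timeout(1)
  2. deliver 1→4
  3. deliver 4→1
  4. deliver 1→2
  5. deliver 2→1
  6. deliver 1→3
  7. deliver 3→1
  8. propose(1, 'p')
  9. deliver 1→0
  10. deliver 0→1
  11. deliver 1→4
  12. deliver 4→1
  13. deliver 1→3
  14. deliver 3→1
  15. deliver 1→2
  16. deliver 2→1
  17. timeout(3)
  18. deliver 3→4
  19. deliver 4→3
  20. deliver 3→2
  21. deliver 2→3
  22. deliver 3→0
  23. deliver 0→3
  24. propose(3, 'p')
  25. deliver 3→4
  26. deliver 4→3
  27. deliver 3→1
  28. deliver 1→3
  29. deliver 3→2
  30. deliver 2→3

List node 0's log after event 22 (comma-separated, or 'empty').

empty

e1 timeout(1): 1[cand,b=6,-]
e2 deliver 1→4: 4[foll,b=6,-]
e3 deliver 4→1: ·
e4 deliver 1→2: 2[foll,b=6,-]
e5 deliver 2→1: 1[lead,b=6,-]
e6 deliver 1→3: 3[foll,b=6,-]
e7 deliver 3→1: ·
e8 propose(1,'p'): ·
e9 deliver 1→0: 0[foll,b=6,-]
e10 deliver 0→1: ·
e11 deliver 1→4: 4[foll,b=6,p]
e12 deliver 4→1: ·
e13 deliver 1→3: 3[foll,b=6,p]
e14 deliver 3→1: 1[lead,b=6,p]
e15 deliver 1→2: 2[foll,b=6,p]
e16 deliver 2→1: ·
e17 timeout(3): 3[cand,b=13,p]
e18 deliver 3→4: 4[foll,b=13,p]
e19 deliver 4→3: ·
e20 deliver 3→2: 2[foll,b=13,p]
e21 deliver 2→3: 3[lead,b=13,p]
e22 deliver 3→0: 0[foll,b=13,-]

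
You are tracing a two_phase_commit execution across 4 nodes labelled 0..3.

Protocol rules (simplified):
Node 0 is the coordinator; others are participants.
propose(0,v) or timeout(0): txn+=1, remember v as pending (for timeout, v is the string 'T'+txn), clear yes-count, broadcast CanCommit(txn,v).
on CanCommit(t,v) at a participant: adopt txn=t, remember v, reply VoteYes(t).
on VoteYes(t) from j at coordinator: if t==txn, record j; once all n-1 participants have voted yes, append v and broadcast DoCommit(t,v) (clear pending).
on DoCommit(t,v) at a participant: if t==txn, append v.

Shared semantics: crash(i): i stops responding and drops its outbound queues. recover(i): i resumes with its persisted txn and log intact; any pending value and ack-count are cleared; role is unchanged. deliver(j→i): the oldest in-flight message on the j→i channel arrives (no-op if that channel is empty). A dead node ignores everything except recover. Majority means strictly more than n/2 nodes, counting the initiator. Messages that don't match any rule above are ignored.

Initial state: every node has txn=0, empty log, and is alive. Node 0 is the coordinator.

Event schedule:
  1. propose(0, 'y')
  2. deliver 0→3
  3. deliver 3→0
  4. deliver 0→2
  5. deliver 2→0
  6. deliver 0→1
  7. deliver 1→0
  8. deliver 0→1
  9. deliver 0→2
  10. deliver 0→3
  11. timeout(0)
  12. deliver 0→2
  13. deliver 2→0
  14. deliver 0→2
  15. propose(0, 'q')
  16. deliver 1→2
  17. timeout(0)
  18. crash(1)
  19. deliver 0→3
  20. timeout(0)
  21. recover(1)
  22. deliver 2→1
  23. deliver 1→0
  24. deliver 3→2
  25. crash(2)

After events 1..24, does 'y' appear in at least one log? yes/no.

yes

e1 propose(0,'y'): 0[coor,t=1,-]
e2 deliver 0→3: 3[part,t=1,-]
e3 deliver 3→0: ·
e4 deliver 0→2: 2[part,t=1,-]
e5 deliver 2→0: ·
e6 deliver 0→1: 1[part,t=1,-]
e7 deliver 1→0: 0[coor,t=1,y]
e8 deliver 0→1: 1[part,t=1,y]
e9 deliver 0→2: 2[part,t=1,y]
e10 deliver 0→3: 3[part,t=1,y]
e11 timeout(0): 0[coor,t=2,y]
e12 deliver 0→2: 2[part,t=2,y]
e13 deliver 2→0: ·
e14 deliver 0→2: ·
e15 propose(0,'q'): 0[coor,t=3,y]
e16 deliver 1→2: ·
e17 timeout(0): 0[coor,t=4,y]
e18 crash(1): 1[✗part,t=1,y]
e19 deliver 0→3: 3[part,t=2,y]
e20 timeout(0): 0[coor,t=5,y]
e21 recover(1): 1[part,t=1,y]
e22 deliver 2→1: ·
e23 deliver 1→0: ·
e24 deliver 3→2: ·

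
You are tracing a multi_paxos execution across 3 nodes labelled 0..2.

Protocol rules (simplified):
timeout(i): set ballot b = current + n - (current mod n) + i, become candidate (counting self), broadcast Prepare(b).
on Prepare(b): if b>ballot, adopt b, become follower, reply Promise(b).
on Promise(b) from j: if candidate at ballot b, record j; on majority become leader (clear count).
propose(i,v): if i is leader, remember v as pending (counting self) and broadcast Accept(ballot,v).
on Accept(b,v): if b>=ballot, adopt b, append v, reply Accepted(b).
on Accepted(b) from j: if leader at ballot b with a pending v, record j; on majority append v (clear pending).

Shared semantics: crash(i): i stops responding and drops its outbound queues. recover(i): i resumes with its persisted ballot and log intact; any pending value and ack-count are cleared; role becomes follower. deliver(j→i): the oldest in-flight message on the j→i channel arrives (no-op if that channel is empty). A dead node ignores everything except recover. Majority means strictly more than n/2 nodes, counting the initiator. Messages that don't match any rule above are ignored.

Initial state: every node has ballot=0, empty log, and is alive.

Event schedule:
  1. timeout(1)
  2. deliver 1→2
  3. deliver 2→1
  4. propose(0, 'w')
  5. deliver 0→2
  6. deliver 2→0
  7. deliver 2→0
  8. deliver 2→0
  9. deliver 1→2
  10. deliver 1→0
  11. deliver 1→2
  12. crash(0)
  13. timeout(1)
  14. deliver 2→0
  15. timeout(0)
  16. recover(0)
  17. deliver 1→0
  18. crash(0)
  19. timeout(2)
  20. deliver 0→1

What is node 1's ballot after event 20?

[1] timeout(1) → N1(cand b4 [-])
[2] deliver 1→2 → N2(foll b4 [-])
[3] deliver 2→1 → N1(lead b4 [-])
[4] propose(0,'w') → ∅
[5] deliver 0→2 → ∅
[6] deliver 2→0 → ∅
[7] deliver 2→0 → ∅
[8] deliver 2→0 → ∅
[9] deliver 1→2 → ∅
[10] deliver 1→0 → N0(foll b4 [-])
[11] deliver 1→2 → ∅
[12] crash(0) → N0(✗foll b4 [-])
[13] timeout(1) → N1(cand b7 [-])
[14] deliver 2→0 → ∅
[15] timeout(0) → ∅
[16] recover(0) → N0(foll b4 [-])
[17] deliver 1→0 → N0(foll b7 [-])
[18] crash(0) → N0(✗foll b7 [-])
[19] timeout(2) → N2(cand b8 [-])
[20] deliver 0→1 → ∅

7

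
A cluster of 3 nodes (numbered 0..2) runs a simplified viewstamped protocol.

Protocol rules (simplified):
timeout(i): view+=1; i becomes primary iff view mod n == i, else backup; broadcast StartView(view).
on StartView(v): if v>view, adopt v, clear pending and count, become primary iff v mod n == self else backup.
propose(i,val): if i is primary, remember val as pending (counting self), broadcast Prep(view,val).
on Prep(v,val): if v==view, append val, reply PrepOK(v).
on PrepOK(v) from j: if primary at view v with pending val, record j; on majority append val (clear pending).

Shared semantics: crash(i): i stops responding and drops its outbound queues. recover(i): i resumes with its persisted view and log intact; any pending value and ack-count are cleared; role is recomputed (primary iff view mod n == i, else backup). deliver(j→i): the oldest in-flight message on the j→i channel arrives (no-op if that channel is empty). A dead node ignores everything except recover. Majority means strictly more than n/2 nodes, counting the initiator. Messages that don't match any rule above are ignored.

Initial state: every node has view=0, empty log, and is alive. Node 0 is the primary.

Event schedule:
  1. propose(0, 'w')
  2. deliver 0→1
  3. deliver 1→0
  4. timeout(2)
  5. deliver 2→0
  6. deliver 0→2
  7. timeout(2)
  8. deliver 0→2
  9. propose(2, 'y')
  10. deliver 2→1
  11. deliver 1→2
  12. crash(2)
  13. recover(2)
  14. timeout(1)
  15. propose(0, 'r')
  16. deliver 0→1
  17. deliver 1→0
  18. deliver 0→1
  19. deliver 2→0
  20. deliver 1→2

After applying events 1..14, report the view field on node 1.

[1] propose(0,'w') → ∅
[2] deliver 0→1 → N1(back v0 [w])
[3] deliver 1→0 → N0(prim v0 [w])
[4] timeout(2) → N2(back v1 [-])
[5] deliver 2→0 → N0(back v1 [w])
[6] deliver 0→2 → ∅
[7] timeout(2) → N2(prim v2 [-])
[8] deliver 0→2 → ∅
[9] propose(2,'y') → ∅
[10] deliver 2→1 → N1(prim v1 [w])
[11] deliver 1→2 → ∅
[12] crash(2) → N2(✗prim v2 [-])
[13] recover(2) → N2(prim v2 [-])
[14] timeout(1) → N1(back v2 [w])

2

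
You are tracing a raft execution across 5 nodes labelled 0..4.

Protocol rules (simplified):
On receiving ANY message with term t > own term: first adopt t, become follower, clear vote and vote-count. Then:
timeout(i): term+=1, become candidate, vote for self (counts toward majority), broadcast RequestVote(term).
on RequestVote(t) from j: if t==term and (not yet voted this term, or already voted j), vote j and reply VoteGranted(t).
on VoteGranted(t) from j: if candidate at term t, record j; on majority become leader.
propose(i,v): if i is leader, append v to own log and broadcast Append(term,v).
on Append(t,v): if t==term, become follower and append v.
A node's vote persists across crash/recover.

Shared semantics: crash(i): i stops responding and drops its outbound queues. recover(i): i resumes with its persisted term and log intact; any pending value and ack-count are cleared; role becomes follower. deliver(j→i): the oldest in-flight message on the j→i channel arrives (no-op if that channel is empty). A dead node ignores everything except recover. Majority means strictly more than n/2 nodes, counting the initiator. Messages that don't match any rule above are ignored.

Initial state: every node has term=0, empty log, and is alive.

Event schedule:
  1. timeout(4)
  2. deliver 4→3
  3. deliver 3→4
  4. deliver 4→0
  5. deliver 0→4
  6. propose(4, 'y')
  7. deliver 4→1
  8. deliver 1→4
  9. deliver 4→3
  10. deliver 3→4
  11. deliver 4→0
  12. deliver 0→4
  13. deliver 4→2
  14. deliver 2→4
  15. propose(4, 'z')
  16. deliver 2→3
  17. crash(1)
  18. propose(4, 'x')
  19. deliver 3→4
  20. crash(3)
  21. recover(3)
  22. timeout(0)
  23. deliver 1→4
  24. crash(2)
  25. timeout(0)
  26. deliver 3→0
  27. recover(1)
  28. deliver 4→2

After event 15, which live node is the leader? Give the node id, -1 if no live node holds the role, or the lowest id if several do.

1. timeout(4):  <4:cand t1 ->
2. deliver 4→3:  <3:foll t1 ->
3. deliver 3→4:  nop
4. deliver 4→0:  <0:foll t1 ->
5. deliver 0→4:  <4:lead t1 ->
6. propose(4,'y'):  <4:lead t1 y>
7. deliver 4→1:  <1:foll t1 ->
8. deliver 1→4:  nop
9. deliver 4→3:  <3:foll t1 y>
10. deliver 3→4:  nop
11. deliver 4→0:  <0:foll t1 y>
12. deliver 0→4:  nop
13. deliver 4→2:  <2:foll t1 ->
14. deliver 2→4:  nop
15. propose(4,'z'):  <4:lead t1 y,z>

4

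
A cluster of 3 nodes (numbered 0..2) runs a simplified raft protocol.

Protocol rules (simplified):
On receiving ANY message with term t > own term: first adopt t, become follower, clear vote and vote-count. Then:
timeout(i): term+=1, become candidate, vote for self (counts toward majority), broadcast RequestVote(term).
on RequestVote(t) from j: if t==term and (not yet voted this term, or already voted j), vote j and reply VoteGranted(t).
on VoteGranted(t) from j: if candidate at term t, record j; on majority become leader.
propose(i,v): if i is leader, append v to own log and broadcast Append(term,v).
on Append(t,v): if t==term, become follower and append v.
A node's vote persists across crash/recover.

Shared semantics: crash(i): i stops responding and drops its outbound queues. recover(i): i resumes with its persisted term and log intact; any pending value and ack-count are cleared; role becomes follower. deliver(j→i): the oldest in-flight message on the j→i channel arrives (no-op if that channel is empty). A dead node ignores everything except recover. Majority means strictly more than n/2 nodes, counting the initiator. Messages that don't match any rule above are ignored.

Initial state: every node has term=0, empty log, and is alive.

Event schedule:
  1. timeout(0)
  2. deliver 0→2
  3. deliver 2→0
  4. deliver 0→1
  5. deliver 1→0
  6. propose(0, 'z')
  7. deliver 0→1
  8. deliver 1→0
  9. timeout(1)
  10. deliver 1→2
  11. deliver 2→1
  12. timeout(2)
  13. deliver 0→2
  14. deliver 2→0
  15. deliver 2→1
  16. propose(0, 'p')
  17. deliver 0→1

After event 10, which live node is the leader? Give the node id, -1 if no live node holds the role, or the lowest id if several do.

1. timeout(0):  <0:cand t1 ->
2. deliver 0→2:  <2:foll t1 ->
3. deliver 2→0:  <0:lead t1 ->
4. deliver 0→1:  <1:foll t1 ->
5. deliver 1→0:  nop
6. propose(0,'z'):  <0:lead t1 z>
7. deliver 0→1:  <1:foll t1 z>
8. deliver 1→0:  nop
9. timeout(1):  <1:cand t2 z>
10. deliver 1→2:  <2:foll t2 ->

0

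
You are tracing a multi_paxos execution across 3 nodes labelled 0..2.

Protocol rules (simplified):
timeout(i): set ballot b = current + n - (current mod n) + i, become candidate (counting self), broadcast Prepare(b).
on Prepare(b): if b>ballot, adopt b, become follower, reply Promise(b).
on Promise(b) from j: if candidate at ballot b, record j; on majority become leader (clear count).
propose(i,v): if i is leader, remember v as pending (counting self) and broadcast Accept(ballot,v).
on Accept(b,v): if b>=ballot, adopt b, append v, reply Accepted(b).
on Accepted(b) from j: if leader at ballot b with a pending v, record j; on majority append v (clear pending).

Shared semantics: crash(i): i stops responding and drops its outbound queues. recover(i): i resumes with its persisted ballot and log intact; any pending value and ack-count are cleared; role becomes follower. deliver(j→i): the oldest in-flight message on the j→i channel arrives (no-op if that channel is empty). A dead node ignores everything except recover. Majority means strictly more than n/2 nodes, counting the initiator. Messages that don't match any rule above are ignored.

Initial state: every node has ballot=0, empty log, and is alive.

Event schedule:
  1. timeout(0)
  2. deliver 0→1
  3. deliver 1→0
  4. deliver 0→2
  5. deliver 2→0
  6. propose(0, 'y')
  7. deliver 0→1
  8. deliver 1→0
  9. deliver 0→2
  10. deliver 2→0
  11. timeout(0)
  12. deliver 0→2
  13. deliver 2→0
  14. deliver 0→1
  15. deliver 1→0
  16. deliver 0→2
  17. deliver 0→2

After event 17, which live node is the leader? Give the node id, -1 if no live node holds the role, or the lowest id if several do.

e1 timeout(0): 0[cand,b=3,-]
e2 deliver 0→1: 1[foll,b=3,-]
e3 deliver 1→0: 0[lead,b=3,-]
e4 deliver 0→2: 2[foll,b=3,-]
e5 deliver 2→0: ·
e6 propose(0,'y'): ·
e7 deliver 0→1: 1[foll,b=3,y]
e8 deliver 1→0: 0[lead,b=3,y]
e9 deliver 0→2: 2[foll,b=3,y]
e10 deliver 2→0: ·
e11 timeout(0): 0[cand,b=6,y]
e12 deliver 0→2: 2[foll,b=6,y]
e13 deliver 2→0: 0[lead,b=6,y]
e14 deliver 0→1: 1[foll,b=6,y]
e15 deliver 1→0: ·
e16 deliver 0→2: ·
e17 deliver 0→2: ·

0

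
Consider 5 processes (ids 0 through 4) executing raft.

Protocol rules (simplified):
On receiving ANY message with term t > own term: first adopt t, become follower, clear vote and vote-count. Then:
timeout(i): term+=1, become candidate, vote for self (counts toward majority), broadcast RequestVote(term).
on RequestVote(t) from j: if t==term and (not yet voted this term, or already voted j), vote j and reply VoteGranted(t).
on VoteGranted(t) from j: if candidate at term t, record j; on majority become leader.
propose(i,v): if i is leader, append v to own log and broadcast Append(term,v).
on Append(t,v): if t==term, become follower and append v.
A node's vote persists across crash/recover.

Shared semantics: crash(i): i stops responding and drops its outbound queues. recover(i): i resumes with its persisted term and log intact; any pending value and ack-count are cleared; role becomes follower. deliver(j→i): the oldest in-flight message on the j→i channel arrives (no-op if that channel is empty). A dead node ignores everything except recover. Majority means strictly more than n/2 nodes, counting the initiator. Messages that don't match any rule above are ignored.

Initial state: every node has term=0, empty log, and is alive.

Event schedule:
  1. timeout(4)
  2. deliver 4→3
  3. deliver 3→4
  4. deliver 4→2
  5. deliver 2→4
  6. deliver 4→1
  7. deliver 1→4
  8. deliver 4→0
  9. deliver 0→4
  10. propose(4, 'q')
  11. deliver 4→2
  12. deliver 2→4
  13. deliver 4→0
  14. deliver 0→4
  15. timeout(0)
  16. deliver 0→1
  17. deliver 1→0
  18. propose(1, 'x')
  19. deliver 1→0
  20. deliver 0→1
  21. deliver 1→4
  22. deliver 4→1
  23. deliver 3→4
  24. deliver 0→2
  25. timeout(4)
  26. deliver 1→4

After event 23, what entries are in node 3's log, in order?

empty

step 1 timeout(4): 4={cand,t=1,log=-}
step 2 deliver 4→3: 3={foll,t=1,log=-}
step 3 deliver 3→4: —
step 4 deliver 4→2: 2={foll,t=1,log=-}
step 5 deliver 2→4: 4={lead,t=1,log=-}
step 6 deliver 4→1: 1={foll,t=1,log=-}
step 7 deliver 1→4: —
step 8 deliver 4→0: 0={foll,t=1,log=-}
step 9 deliver 0→4: —
step 10 propose(4,'q'): 4={lead,t=1,log=q}
step 11 deliver 4→2: 2={foll,t=1,log=q}
step 12 deliver 2→4: —
step 13 deliver 4→0: 0={foll,t=1,log=q}
step 14 deliver 0→4: —
step 15 timeout(0): 0={cand,t=2,log=q}
step 16 deliver 0→1: 1={foll,t=2,log=-}
step 17 deliver 1→0: —
step 18 propose(1,'x'): —
step 19 deliver 1→0: —
step 20 deliver 0→1: —
step 21 deliver 1→4: —
step 22 deliver 4→1: —
step 23 deliver 3→4: —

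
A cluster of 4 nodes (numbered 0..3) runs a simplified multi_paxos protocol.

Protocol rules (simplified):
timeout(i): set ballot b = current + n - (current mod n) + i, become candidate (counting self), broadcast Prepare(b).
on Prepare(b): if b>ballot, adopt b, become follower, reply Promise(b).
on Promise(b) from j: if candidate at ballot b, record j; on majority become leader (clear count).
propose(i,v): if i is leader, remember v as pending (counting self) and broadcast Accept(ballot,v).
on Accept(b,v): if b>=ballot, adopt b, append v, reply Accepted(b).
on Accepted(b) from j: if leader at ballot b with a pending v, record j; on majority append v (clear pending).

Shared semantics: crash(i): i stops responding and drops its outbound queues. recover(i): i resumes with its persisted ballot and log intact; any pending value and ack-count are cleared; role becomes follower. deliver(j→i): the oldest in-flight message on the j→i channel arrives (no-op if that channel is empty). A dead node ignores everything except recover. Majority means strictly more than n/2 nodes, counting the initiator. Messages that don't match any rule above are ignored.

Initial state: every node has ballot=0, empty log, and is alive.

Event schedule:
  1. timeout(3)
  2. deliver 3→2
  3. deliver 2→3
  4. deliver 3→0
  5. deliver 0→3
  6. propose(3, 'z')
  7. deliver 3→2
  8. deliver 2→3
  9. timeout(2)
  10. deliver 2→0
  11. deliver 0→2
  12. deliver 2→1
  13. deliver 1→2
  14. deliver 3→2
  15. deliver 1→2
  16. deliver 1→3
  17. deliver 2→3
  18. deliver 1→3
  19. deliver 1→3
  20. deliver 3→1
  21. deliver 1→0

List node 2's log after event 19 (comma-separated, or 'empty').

z

after 1 — timeout(3): n3:cand/b7/[-]
after 2 — deliver 3→2: n2:foll/b7/[-]
after 3 — deliver 2→3: ·
after 4 — deliver 3→0: n0:foll/b7/[-]
after 5 — deliver 0→3: n3:lead/b7/[-]
after 6 — propose(3,'z'): ·
after 7 — deliver 3→2: n2:foll/b7/[z]
after 8 — deliver 2→3: ·
after 9 — timeout(2): n2:cand/b10/[z]
after 10 — deliver 2→0: n0:foll/b10/[-]
after 11 — deliver 0→2: ·
after 12 — deliver 2→1: n1:foll/b10/[-]
after 13 — deliver 1→2: n2:lead/b10/[z]
after 14 — deliver 3→2: ·
after 15 — deliver 1→2: ·
after 16 — deliver 1→3: ·
after 17 — deliver 2→3: n3:foll/b10/[-]
after 18 — deliver 1→3: ·
after 19 — deliver 1→3: ·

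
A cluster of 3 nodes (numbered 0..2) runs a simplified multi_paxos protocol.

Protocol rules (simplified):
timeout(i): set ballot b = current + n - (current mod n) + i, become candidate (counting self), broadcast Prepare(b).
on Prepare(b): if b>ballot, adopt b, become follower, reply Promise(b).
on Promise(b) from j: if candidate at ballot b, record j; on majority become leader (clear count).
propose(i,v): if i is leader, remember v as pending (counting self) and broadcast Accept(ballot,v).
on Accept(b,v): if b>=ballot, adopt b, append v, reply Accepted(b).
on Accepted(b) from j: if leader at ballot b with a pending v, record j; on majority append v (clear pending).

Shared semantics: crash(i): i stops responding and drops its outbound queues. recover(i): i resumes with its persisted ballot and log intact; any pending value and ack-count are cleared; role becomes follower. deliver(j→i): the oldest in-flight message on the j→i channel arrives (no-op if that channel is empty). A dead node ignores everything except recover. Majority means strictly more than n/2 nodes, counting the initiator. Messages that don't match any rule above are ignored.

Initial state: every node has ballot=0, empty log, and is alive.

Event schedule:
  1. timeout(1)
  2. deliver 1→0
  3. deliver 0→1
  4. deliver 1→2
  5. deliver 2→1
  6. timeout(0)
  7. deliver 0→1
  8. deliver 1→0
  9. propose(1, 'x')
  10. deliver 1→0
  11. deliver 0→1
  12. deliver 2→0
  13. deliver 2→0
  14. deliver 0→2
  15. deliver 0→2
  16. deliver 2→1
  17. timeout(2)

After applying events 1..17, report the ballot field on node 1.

6

e1 timeout(1): 1[cand,b=4,-]
e2 deliver 1→0: 0[foll,b=4,-]
e3 deliver 0→1: 1[lead,b=4,-]
e4 deliver 1→2: 2[foll,b=4,-]
e5 deliver 2→1: ·
e6 timeout(0): 0[cand,b=6,-]
e7 deliver 0→1: 1[foll,b=6,-]
e8 deliver 1→0: 0[lead,b=6,-]
e9 propose(1,'x'): ·
e10 deliver 1→0: ·
e11 deliver 0→1: ·
e12 deliver 2→0: ·
e13 deliver 2→0: ·
e14 deliver 0→2: 2[foll,b=6,-]
e15 deliver 0→2: ·
e16 deliver 2→1: ·
e17 timeout(2): 2[cand,b=11,-]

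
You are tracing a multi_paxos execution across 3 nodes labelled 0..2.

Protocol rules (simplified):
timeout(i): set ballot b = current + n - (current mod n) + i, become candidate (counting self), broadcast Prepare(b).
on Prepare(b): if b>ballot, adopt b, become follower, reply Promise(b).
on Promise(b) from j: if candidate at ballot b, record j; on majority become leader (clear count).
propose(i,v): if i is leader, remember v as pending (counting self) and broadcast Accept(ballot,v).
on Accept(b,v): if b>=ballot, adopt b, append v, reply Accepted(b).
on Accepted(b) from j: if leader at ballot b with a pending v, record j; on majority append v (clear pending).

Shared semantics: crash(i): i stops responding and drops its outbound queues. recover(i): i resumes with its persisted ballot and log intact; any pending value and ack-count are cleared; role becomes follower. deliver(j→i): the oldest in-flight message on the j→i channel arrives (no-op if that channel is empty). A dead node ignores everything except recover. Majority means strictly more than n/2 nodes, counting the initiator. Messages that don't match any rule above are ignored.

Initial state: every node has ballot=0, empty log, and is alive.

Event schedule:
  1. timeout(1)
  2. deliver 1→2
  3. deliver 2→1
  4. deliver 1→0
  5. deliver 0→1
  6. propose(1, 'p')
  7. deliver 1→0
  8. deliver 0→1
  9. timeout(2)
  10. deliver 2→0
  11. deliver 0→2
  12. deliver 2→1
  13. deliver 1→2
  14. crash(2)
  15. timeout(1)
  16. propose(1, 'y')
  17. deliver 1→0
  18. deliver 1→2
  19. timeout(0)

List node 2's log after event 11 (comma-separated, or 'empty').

e1 timeout(1): 1[cand,b=4,-]
e2 deliver 1→2: 2[foll,b=4,-]
e3 deliver 2→1: 1[lead,b=4,-]
e4 deliver 1→0: 0[foll,b=4,-]
e5 deliver 0→1: ·
e6 propose(1,'p'): ·
e7 deliver 1→0: 0[foll,b=4,p]
e8 deliver 0→1: 1[lead,b=4,p]
e9 timeout(2): 2[cand,b=8,-]
e10 deliver 2→0: 0[foll,b=8,p]
e11 deliver 0→2: 2[lead,b=8,-]

empty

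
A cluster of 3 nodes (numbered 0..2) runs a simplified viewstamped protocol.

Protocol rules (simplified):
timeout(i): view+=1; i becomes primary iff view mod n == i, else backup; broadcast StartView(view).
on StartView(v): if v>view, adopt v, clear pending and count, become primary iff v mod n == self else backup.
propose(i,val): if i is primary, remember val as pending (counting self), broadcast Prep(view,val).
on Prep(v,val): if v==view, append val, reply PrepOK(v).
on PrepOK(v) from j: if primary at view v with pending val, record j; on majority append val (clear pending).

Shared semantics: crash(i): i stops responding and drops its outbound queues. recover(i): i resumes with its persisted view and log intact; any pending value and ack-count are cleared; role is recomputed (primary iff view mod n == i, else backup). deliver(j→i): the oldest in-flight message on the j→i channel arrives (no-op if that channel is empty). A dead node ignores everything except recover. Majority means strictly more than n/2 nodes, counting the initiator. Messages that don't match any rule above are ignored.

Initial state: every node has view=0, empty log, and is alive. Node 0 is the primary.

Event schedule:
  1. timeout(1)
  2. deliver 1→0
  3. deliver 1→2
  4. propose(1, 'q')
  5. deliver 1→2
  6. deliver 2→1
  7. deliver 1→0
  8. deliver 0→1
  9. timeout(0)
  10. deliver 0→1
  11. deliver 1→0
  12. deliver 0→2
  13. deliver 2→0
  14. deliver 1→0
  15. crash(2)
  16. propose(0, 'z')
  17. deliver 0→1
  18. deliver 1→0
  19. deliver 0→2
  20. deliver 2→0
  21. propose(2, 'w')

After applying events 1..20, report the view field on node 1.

2

e1 timeout(1): 1[prim,v=1,-]
e2 deliver 1→0: 0[back,v=1,-]
e3 deliver 1→2: 2[back,v=1,-]
e4 propose(1,'q'): ·
e5 deliver 1→2: 2[back,v=1,q]
e6 deliver 2→1: 1[prim,v=1,q]
e7 deliver 1→0: 0[back,v=1,q]
e8 deliver 0→1: ·
e9 timeout(0): 0[back,v=2,q]
e10 deliver 0→1: 1[back,v=2,q]
e11 deliver 1→0: ·
e12 deliver 0→2: 2[prim,v=2,q]
e13 deliver 2→0: ·
e14 deliver 1→0: ·
e15 crash(2): 2[✗prim,v=2,q]
e16 propose(0,'z'): ·
e17 deliver 0→1: ·
e18 deliver 1→0: ·
e19 deliver 0→2: ·
e20 deliver 2→0: ·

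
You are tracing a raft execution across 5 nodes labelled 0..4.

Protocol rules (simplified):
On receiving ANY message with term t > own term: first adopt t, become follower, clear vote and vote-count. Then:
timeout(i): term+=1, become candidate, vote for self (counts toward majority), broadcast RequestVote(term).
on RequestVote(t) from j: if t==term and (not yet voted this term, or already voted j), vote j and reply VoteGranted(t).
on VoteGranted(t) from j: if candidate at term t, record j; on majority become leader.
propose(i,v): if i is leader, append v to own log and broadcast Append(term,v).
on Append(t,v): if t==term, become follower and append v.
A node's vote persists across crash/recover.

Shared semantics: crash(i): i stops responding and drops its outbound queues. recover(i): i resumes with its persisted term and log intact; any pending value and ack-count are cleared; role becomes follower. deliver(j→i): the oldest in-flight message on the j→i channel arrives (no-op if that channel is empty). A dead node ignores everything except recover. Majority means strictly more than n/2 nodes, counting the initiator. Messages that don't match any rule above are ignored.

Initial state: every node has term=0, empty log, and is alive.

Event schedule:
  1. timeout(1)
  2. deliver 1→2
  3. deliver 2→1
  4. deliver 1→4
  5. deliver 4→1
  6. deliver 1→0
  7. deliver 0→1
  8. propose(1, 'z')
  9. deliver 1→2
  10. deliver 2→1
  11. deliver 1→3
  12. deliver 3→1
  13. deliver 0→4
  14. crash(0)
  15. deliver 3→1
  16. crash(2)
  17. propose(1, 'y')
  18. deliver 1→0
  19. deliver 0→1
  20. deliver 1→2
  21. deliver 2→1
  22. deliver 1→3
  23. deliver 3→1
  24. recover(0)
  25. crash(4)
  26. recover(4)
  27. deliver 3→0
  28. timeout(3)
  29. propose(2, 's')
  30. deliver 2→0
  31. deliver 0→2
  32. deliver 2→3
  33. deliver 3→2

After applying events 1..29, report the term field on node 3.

e1 timeout(1): 1[cand,t=1,-]
e2 deliver 1→2: 2[foll,t=1,-]
e3 deliver 2→1: ·
e4 deliver 1→4: 4[foll,t=1,-]
e5 deliver 4→1: 1[lead,t=1,-]
e6 deliver 1→0: 0[foll,t=1,-]
e7 deliver 0→1: ·
e8 propose(1,'z'): 1[lead,t=1,z]
e9 deliver 1→2: 2[foll,t=1,z]
e10 deliver 2→1: ·
e11 deliver 1→3: 3[foll,t=1,-]
e12 deliver 3→1: ·
e13 deliver 0→4: ·
e14 crash(0): 0[✗foll,t=1,-]
e15 deliver 3→1: ·
e16 crash(2): 2[✗foll,t=1,z]
e17 propose(1,'y'): 1[lead,t=1,z,y]
e18 deliver 1→0: ·
e19 deliver 0→1: ·
e20 deliver 1→2: ·
e21 deliver 2→1: ·
e22 deliver 1→3: 3[foll,t=1,z]
e23 deliver 3→1: ·
e24 recover(0): 0[foll,t=1,-]
e25 crash(4): 4[✗foll,t=1,-]
e26 recover(4): 4[foll,t=1,-]
e27 deliver 3→0: ·
e28 timeout(3): 3[cand,t=2,z]
e29 propose(2,'s'): ·

2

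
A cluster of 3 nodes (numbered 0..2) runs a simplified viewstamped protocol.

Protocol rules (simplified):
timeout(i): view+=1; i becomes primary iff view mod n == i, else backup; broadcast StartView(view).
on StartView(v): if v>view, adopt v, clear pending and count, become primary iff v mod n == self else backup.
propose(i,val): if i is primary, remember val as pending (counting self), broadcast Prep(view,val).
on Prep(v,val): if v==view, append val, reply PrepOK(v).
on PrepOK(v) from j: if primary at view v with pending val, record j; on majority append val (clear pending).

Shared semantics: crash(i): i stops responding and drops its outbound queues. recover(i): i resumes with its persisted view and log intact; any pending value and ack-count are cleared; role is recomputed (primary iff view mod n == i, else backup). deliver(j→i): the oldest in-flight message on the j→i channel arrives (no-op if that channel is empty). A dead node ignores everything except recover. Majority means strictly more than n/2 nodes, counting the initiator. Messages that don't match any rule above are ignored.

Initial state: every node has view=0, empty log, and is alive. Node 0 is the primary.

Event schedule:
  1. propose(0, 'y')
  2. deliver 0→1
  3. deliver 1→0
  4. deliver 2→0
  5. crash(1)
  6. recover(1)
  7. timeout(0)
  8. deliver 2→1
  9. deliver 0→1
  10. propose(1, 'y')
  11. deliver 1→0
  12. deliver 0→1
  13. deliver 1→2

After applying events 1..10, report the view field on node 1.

step 1 propose(0,'y'): —
step 2 deliver 0→1: 1={back,v=0,log=y}
step 3 deliver 1→0: 0={prim,v=0,log=y}
step 4 deliver 2→0: —
step 5 crash(1): 1={✗back,v=0,log=y}
step 6 recover(1): 1={back,v=0,log=y}
step 7 timeout(0): 0={back,v=1,log=y}
step 8 deliver 2→1: —
step 9 deliver 0→1: 1={prim,v=1,log=y}
step 10 propose(1,'y'): —

1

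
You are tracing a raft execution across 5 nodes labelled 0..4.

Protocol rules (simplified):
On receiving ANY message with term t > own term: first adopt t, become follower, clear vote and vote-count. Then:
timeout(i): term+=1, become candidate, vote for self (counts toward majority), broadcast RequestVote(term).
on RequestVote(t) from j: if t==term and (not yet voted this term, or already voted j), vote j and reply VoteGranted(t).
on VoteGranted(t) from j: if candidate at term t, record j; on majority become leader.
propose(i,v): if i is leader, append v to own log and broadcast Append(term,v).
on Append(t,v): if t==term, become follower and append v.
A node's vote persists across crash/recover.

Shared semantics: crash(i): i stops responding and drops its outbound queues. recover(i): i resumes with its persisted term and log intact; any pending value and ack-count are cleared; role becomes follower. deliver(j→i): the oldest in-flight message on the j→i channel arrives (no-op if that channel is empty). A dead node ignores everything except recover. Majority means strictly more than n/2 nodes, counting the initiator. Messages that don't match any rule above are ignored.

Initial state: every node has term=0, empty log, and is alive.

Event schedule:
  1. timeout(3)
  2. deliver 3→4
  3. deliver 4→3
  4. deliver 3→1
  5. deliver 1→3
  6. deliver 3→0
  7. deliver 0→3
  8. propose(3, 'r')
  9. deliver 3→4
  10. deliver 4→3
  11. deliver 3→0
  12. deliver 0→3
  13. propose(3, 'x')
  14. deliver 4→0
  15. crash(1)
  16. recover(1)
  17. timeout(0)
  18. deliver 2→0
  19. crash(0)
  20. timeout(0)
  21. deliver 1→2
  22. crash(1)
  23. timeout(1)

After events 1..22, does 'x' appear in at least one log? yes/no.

yes

[1] timeout(3) → N3(cand t1 [-])
[2] deliver 3→4 → N4(foll t1 [-])
[3] deliver 4→3 → ∅
[4] deliver 3→1 → N1(foll t1 [-])
[5] deliver 1→3 → N3(lead t1 [-])
[6] deliver 3→0 → N0(foll t1 [-])
[7] deliver 0→3 → ∅
[8] propose(3,'r') → N3(lead t1 [r])
[9] deliver 3→4 → N4(foll t1 [r])
[10] deliver 4→3 → ∅
[11] deliver 3→0 → N0(foll t1 [r])
[12] deliver 0→3 → ∅
[13] propose(3,'x') → N3(lead t1 [r,x])
[14] deliver 4→0 → ∅
[15] crash(1) → N1(✗foll t1 [-])
[16] recover(1) → N1(foll t1 [-])
[17] timeout(0) → N0(cand t2 [r])
[18] deliver 2→0 → ∅
[19] crash(0) → N0(✗cand t2 [r])
[20] timeout(0) → ∅
[21] deliver 1→2 → ∅
[22] crash(1) → N1(✗foll t1 [-])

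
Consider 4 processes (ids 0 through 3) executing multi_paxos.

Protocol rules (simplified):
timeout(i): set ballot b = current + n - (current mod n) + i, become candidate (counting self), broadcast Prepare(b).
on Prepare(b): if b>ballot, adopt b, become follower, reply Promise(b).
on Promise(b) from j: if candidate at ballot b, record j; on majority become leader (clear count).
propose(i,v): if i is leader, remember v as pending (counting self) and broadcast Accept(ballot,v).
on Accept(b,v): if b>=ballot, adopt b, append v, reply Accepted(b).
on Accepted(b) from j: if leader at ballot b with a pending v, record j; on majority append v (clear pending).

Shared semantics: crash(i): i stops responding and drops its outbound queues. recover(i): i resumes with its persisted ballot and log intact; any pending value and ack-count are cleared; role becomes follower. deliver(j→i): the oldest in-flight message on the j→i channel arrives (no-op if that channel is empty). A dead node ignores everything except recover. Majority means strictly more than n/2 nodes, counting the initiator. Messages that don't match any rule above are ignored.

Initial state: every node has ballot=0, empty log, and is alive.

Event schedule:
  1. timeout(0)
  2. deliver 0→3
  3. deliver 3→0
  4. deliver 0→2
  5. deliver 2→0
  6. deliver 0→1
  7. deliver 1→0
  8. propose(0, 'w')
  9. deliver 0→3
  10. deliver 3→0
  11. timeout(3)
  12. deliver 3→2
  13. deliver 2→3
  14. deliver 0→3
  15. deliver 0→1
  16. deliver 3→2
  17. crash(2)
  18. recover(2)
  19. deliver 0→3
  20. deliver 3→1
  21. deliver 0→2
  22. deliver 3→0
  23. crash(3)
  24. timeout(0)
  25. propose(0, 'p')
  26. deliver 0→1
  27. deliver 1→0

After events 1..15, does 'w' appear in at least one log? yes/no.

step 1 timeout(0): 0={cand,b=4,log=-}
step 2 deliver 0→3: 3={foll,b=4,log=-}
step 3 deliver 3→0: —
step 4 deliver 0→2: 2={foll,b=4,log=-}
step 5 deliver 2→0: 0={lead,b=4,log=-}
step 6 deliver 0→1: 1={foll,b=4,log=-}
step 7 deliver 1→0: —
step 8 propose(0,'w'): —
step 9 deliver 0→3: 3={foll,b=4,log=w}
step 10 deliver 3→0: —
step 11 timeout(3): 3={cand,b=11,log=w}
step 12 deliver 3→2: 2={foll,b=11,log=-}
step 13 deliver 2→3: —
step 14 deliver 0→3: —
step 15 deliver 0→1: 1={foll,b=4,log=w}

yes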